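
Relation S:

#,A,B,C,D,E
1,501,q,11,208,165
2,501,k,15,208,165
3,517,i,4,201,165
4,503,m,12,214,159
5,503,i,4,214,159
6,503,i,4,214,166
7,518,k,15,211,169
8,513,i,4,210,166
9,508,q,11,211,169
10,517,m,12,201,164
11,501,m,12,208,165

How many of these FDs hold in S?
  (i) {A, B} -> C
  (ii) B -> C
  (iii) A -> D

3

(i) {A, B} -> C: every LHS value maps to a single RHS value — holds.
(ii) B -> C: every LHS value maps to a single RHS value — holds.
(iii) A -> D: every LHS value maps to a single RHS value — holds.
3 of the 3 dependencies hold.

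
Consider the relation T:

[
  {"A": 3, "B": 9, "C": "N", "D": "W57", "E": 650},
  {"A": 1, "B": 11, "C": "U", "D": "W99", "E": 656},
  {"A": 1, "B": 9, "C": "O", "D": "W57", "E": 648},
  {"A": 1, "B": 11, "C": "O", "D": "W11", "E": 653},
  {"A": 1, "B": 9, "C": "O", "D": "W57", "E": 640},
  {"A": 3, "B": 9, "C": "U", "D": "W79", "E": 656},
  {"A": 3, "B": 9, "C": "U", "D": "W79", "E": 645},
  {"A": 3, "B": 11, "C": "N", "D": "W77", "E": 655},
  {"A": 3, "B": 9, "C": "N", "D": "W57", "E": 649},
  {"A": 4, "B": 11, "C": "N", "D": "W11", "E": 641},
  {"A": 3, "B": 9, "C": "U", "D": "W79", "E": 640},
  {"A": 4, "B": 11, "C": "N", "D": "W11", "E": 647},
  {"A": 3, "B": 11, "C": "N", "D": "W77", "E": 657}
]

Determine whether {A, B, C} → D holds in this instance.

Yes

(A=3, B=9, C=N): 2 rows → D = W57, W57 ✓
(A=1, B=11, C=U): 1 row → D = W99 ✓
(A=1, B=9, C=O): 2 rows → D = W57, W57 ✓
(A=1, B=11, C=O): 1 row → D = W11 ✓
(A=3, B=9, C=U): 3 rows → D = W79, W79, W79 ✓
(A=3, B=11, C=N): 2 rows → D = W77, W77 ✓
(A=4, B=11, C=N): 2 rows → D = W11, W11 ✓
Every {A, B, C} value is associated with a single D value, so {A, B, C} → D holds.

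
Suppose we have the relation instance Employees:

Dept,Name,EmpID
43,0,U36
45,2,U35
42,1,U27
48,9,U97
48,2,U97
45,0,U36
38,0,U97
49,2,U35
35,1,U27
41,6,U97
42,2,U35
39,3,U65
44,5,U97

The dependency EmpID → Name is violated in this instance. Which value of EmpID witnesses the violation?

U97

EmpID=U36: 2 rows → Name = 0, 0 ✓
EmpID=U35: 3 rows → Name = 2, 2, 2 ✓
EmpID=U27: 2 rows → Name = 1, 1 ✓
EmpID=U97: 5 rows → Name takes values {9, 2, 0, 6, 5} — violation
EmpID=U65: 1 row → Name = 3 ✓
The only EmpID value with inconsistent Name is EmpID=U97.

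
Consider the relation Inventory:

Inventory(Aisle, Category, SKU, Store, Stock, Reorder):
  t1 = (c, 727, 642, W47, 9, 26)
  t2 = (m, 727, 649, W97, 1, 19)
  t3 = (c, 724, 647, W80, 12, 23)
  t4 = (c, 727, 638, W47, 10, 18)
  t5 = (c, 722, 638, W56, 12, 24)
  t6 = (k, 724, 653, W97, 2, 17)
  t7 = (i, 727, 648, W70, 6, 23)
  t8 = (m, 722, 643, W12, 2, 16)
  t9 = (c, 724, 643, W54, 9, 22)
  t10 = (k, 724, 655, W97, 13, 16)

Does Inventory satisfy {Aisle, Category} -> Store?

No

(Aisle=c, Category=727): rows 1, 4 → Store = W47, W47 ✓
(Aisle=m, Category=727): row 2 → Store = W97 ✓
(Aisle=c, Category=724): rows 3, 9 → Store takes values {W80, W54} — violation
(Aisle=c, Category=722): row 5 → Store = W56 ✓
(Aisle=k, Category=724): rows 6, 10 → Store = W97, W97 ✓
(Aisle=i, Category=727): row 7 → Store = W70 ✓
(Aisle=m, Category=722): row 8 → Store = W12 ✓
Two rows agree on {Aisle, Category} but differ on Store, so {Aisle, Category} -> Store does not hold.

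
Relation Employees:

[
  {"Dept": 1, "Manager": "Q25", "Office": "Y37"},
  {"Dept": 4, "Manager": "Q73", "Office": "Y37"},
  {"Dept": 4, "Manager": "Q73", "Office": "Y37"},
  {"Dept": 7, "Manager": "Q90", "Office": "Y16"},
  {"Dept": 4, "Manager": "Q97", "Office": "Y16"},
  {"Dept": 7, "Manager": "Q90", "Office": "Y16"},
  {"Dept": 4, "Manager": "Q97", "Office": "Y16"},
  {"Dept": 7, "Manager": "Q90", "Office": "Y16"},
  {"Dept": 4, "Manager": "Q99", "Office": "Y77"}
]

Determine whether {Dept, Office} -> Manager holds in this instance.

(Dept=1, Office=Y37): 1 row → Manager = Q25 ✓
(Dept=4, Office=Y37): 2 rows → Manager = Q73, Q73 ✓
(Dept=7, Office=Y16): 3 rows → Manager = Q90, Q90, Q90 ✓
(Dept=4, Office=Y16): 2 rows → Manager = Q97, Q97 ✓
(Dept=4, Office=Y77): 1 row → Manager = Q99 ✓
Every {Dept, Office} value is associated with a single Manager value, so {Dept, Office} -> Manager holds.

Yes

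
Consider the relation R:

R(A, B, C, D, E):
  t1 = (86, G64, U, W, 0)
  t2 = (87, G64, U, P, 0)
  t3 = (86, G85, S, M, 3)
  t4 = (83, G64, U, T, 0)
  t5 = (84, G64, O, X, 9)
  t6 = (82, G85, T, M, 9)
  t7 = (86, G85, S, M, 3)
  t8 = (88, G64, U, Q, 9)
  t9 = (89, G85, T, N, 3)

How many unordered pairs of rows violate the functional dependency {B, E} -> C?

(B=G64, E=0): all 3 rows agree on C — 0 pairs.
(B=G85, E=3): violating pairs (3,9), (7,9) — 2 pairs.
(B=G64, E=9): violating pairs (5,8) — 1 pair.

3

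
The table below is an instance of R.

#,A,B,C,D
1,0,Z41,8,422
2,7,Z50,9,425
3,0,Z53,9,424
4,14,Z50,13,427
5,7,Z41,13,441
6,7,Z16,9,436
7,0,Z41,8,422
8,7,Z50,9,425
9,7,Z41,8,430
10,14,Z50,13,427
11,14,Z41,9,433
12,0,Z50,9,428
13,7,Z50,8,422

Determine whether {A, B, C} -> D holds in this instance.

Yes

(A=0, B=Z41, C=8): rows 1, 7 → D = 422, 422 ✓
(A=7, B=Z50, C=9): rows 2, 8 → D = 425, 425 ✓
(A=0, B=Z53, C=9): row 3 → D = 424 ✓
(A=14, B=Z50, C=13): rows 4, 10 → D = 427, 427 ✓
(A=7, B=Z41, C=13): row 5 → D = 441 ✓
(A=7, B=Z16, C=9): row 6 → D = 436 ✓
(A=7, B=Z41, C=8): row 9 → D = 430 ✓
(A=14, B=Z41, C=9): row 11 → D = 433 ✓
(A=0, B=Z50, C=9): row 12 → D = 428 ✓
(A=7, B=Z50, C=8): row 13 → D = 422 ✓
Every {A, B, C} value is associated with a single D value, so {A, B, C} -> D holds.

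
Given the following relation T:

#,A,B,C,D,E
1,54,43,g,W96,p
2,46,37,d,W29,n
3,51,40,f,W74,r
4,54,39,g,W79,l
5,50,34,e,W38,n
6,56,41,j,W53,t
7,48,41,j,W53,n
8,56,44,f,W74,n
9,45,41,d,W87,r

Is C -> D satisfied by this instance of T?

C=g: rows 1, 4 → D takes values {W96, W79} — violation
C=d: rows 2, 9 → D takes values {W29, W87} — violation
C=f: rows 3, 8 → D = W74, W74 ✓
C=e: row 5 → D = W38 ✓
C=j: rows 6, 7 → D = W53, W53 ✓
Two rows agree on C but differ on D, so C -> D does not hold.

No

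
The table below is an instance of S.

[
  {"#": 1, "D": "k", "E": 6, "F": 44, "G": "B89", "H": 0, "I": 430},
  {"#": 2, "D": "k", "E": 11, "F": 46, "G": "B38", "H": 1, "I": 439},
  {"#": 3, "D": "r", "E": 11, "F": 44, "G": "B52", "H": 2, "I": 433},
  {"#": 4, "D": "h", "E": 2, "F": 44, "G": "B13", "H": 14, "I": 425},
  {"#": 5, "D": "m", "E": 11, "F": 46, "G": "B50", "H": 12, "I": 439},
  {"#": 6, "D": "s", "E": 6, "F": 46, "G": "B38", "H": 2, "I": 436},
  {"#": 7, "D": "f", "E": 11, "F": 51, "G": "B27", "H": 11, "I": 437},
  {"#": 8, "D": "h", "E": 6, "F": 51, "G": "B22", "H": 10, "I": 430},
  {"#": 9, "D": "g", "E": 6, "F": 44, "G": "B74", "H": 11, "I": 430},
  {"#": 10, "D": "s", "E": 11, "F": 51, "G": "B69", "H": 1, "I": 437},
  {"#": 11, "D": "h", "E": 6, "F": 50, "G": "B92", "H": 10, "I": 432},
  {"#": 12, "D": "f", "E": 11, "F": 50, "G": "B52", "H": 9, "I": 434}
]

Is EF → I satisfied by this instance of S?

(E=6, F=44): rows 1, 9 → I = 430, 430 ✓
(E=11, F=46): rows 2, 5 → I = 439, 439 ✓
(E=11, F=44): row 3 → I = 433 ✓
(E=2, F=44): row 4 → I = 425 ✓
(E=6, F=46): row 6 → I = 436 ✓
(E=11, F=51): rows 7, 10 → I = 437, 437 ✓
(E=6, F=51): row 8 → I = 430 ✓
(E=6, F=50): row 11 → I = 432 ✓
(E=11, F=50): row 12 → I = 434 ✓
Every EF value is associated with a single I value, so EF → I holds.

Yes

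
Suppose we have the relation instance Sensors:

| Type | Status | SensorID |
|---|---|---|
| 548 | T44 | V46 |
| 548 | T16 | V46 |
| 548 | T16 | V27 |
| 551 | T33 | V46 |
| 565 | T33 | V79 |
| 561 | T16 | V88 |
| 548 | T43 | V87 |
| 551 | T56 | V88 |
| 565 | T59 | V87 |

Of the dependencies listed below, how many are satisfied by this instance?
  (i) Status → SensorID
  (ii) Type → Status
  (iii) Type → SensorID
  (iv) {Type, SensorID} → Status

(i) Status → SensorID: Status=T16: 3 rows → SensorID takes values {V46, V27, V88} — violation; Status=T33: 2 rows → SensorID takes values {V46, V79} — violation — fails.
(ii) Type → Status: Type=548: 4 rows → Status takes values {T44, T16, T43} — violation; Type=551: 2 rows → Status takes values {T33, T56} — violation; Type=565: 2 rows → Status takes values {T33, T59} — violation — fails.
(iii) Type → SensorID: Type=548: 4 rows → SensorID takes values {V46, V27, V87} — violation; Type=551: 2 rows → SensorID takes values {V46, V88} — violation; Type=565: 2 rows → SensorID takes values {V79, V87} — violation — fails.
(iv) {Type, SensorID} → Status: (Type=548, SensorID=V46): 2 rows → Status takes values {T44, T16} — violation — fails.
None of the 4 dependencies hold.

0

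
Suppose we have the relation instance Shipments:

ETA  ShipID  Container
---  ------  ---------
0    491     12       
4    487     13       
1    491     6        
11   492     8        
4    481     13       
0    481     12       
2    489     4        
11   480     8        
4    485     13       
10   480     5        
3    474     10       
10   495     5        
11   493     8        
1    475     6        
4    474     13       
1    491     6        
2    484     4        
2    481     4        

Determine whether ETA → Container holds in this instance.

Yes

ETA=0: 2 rows → Container = 12, 12 ✓
ETA=4: 4 rows → Container = 13, 13, 13, 13 ✓
ETA=1: 3 rows → Container = 6, 6, 6 ✓
ETA=11: 3 rows → Container = 8, 8, 8 ✓
ETA=2: 3 rows → Container = 4, 4, 4 ✓
ETA=10: 2 rows → Container = 5, 5 ✓
ETA=3: 1 row → Container = 10 ✓
Every ETA value is associated with a single Container value, so ETA → Container holds.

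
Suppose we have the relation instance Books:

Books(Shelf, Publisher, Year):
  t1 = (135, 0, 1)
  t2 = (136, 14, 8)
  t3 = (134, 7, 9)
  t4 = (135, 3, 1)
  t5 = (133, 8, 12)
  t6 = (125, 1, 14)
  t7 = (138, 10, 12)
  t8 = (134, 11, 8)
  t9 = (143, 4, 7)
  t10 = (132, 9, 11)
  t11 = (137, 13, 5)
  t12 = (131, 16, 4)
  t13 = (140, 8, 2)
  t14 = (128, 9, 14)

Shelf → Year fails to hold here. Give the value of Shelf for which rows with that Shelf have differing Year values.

134

Shelf=135: rows 1, 4 → Year = 1, 1 ✓
Shelf=136: row 2 → Year = 8 ✓
Shelf=134: rows 3, 8 → Year takes values {9, 8} — violation
Shelf=133: row 5 → Year = 12 ✓
Shelf=125: row 6 → Year = 14 ✓
Shelf=138: row 7 → Year = 12 ✓
Shelf=143: row 9 → Year = 7 ✓
Shelf=132: row 10 → Year = 11 ✓
Shelf=137: row 11 → Year = 5 ✓
Shelf=131: row 12 → Year = 4 ✓
Shelf=140: row 13 → Year = 2 ✓
Shelf=128: row 14 → Year = 14 ✓
The only Shelf value with inconsistent Year is Shelf=134.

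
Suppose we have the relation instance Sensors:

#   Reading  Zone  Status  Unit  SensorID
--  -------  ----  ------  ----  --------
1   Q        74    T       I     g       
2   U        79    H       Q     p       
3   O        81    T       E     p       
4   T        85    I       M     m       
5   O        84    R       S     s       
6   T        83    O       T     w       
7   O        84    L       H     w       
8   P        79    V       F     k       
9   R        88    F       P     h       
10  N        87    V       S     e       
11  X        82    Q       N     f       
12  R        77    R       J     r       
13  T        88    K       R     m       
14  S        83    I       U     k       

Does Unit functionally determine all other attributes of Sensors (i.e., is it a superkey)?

No

Rows 5 and 10 have the same Unit value Unit=S but are distinct tuples, so Unit does not determine every attribute — not a superkey.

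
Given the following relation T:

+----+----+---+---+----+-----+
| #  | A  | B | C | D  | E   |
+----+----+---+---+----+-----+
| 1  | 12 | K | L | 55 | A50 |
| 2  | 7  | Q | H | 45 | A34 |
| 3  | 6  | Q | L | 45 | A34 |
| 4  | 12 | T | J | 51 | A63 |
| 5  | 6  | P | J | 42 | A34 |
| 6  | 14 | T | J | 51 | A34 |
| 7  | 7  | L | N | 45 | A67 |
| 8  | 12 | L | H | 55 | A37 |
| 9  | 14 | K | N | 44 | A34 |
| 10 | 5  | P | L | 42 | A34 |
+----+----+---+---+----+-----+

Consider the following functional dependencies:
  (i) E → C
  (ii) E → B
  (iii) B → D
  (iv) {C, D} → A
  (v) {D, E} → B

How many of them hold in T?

(i) E → C: E=A34: rows 2, 3, 5, 6, 9, 10 → C takes values {H, L, J, N} — violation — fails.
(ii) E → B: E=A34: rows 2, 3, 5, 6, 9, 10 → B takes values {Q, P, T, K} — violation — fails.
(iii) B → D: B=K: rows 1, 9 → D takes values {55, 44} — violation; B=L: rows 7, 8 → D takes values {45, 55} — violation — fails.
(iv) {C, D} → A: (C=J, D=51): rows 4, 6 → A takes values {12, 14} — violation — fails.
(v) {D, E} → B: every LHS value maps to a single RHS value — holds.
1 of the 5 dependencies holds.

1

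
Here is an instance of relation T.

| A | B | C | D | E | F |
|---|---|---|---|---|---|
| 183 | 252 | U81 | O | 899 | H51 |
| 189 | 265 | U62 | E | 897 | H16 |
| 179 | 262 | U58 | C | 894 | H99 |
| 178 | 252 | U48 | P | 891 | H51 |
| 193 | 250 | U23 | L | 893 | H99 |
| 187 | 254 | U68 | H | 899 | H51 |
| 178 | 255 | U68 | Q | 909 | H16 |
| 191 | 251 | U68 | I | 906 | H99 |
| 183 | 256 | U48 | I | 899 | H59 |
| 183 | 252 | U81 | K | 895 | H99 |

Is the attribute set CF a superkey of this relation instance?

Yes

All 10 rows have distinct CF values, so CF → (all attributes) holds and CF is a superkey.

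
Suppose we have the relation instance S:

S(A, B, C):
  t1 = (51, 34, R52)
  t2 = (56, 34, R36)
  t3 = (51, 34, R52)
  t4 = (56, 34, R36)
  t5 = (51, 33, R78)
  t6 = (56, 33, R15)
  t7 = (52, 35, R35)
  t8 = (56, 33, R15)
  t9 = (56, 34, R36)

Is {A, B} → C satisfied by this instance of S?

(A=51, B=34): rows 1, 3 → C = R52, R52 ✓
(A=56, B=34): rows 2, 4, 9 → C = R36, R36, R36 ✓
(A=51, B=33): row 5 → C = R78 ✓
(A=56, B=33): rows 6, 8 → C = R15, R15 ✓
(A=52, B=35): row 7 → C = R35 ✓
Every {A, B} value is associated with a single C value, so {A, B} → C holds.

Yes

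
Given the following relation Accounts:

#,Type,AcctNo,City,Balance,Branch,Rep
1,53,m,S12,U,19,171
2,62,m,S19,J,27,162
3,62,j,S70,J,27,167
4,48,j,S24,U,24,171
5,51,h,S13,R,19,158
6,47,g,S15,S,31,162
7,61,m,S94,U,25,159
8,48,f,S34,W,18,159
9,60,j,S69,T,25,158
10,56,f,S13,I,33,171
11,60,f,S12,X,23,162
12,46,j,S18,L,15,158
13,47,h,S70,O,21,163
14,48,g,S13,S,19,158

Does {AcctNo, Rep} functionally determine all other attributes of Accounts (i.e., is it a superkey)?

Rows 9 and 12 have the same {AcctNo, Rep} value (AcctNo=j, Rep=158) but are distinct tuples, so {AcctNo, Rep} does not determine every attribute — not a superkey.

No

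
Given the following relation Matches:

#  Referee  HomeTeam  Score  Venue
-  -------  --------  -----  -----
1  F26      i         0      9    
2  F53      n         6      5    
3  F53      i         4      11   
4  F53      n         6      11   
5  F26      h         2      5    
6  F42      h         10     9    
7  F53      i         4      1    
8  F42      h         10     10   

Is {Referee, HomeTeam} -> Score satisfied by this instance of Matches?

(Referee=F26, HomeTeam=i): row 1 → Score = 0 ✓
(Referee=F53, HomeTeam=n): rows 2, 4 → Score = 6, 6 ✓
(Referee=F53, HomeTeam=i): rows 3, 7 → Score = 4, 4 ✓
(Referee=F26, HomeTeam=h): row 5 → Score = 2 ✓
(Referee=F42, HomeTeam=h): rows 6, 8 → Score = 10, 10 ✓
Every {Referee, HomeTeam} value is associated with a single Score value, so {Referee, HomeTeam} -> Score holds.

Yes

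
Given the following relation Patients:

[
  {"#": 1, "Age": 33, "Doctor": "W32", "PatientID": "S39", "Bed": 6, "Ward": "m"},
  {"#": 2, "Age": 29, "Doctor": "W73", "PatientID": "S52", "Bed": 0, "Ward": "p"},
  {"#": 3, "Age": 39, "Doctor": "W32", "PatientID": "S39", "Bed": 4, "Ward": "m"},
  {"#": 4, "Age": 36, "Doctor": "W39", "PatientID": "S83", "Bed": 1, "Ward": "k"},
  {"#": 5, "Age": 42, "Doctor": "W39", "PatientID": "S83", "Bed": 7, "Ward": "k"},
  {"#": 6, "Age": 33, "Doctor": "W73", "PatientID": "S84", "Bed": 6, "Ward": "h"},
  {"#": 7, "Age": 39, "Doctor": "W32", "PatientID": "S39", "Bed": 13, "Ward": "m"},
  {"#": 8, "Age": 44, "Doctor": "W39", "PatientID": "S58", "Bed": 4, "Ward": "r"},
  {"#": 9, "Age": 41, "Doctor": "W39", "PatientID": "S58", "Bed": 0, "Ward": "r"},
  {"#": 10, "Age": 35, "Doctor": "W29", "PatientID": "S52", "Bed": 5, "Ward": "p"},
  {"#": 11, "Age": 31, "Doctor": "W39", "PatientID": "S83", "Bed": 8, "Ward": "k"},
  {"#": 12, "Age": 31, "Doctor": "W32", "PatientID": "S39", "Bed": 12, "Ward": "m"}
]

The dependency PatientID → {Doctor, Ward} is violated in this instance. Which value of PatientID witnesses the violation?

S52

PatientID=S39: rows 1, 3, 7, 12 → {Doctor,Ward} = (W32, m), (W32, m), (W32, m), (W32, m) ✓
PatientID=S52: rows 2, 10 → {Doctor,Ward} takes values {(W73, p), (W29, p)} — violation
PatientID=S83: rows 4, 5, 11 → {Doctor,Ward} = (W39, k), (W39, k), (W39, k) ✓
PatientID=S84: row 6 → {Doctor,Ward} = (W73, h) ✓
PatientID=S58: rows 8, 9 → {Doctor,Ward} = (W39, r), (W39, r) ✓
The only PatientID value with inconsistent RHS is PatientID=S52.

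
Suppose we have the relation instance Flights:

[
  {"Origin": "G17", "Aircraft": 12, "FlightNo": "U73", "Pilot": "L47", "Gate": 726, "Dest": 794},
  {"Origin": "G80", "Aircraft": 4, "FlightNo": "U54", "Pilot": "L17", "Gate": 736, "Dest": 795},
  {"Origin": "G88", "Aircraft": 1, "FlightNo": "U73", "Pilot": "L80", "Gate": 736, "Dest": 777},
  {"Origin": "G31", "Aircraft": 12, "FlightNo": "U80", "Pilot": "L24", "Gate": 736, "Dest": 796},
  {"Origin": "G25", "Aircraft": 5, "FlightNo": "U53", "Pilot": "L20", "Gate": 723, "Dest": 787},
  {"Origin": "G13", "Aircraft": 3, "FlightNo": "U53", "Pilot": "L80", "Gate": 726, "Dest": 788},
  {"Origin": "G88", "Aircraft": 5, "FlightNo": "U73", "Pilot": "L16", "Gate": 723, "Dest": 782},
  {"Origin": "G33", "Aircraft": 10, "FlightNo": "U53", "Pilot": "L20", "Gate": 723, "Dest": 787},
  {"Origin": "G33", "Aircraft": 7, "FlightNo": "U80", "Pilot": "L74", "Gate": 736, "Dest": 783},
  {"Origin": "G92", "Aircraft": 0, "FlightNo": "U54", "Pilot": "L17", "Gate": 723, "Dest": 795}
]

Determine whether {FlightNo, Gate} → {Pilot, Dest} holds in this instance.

No

(FlightNo=U73, Gate=726): 1 row → {Pilot,Dest} = (L47, 794) ✓
(FlightNo=U54, Gate=736): 1 row → {Pilot,Dest} = (L17, 795) ✓
(FlightNo=U73, Gate=736): 1 row → {Pilot,Dest} = (L80, 777) ✓
(FlightNo=U80, Gate=736): 2 rows → {Pilot,Dest} takes values {(L24, 796), (L74, 783)} — violation
(FlightNo=U53, Gate=723): 2 rows → {Pilot,Dest} = (L20, 787), (L20, 787) ✓
(FlightNo=U53, Gate=726): 1 row → {Pilot,Dest} = (L80, 788) ✓
(FlightNo=U73, Gate=723): 1 row → {Pilot,Dest} = (L16, 782) ✓
(FlightNo=U54, Gate=723): 1 row → {Pilot,Dest} = (L17, 795) ✓
Two rows agree on {FlightNo, Gate} but differ on {Pilot, Dest}, so {FlightNo, Gate} → {Pilot, Dest} does not hold.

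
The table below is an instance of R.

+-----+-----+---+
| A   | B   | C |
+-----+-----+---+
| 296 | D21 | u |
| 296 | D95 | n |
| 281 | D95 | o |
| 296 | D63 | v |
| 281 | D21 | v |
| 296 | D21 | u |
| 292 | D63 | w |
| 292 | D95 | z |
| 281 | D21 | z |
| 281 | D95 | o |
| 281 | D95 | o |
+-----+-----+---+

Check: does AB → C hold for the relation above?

No

(A=296, B=D21): 2 rows → C = u, u ✓
(A=296, B=D95): 1 row → C = n ✓
(A=281, B=D95): 3 rows → C = o, o, o ✓
(A=296, B=D63): 1 row → C = v ✓
(A=281, B=D21): 2 rows → C takes values {v, z} — violation
(A=292, B=D63): 1 row → C = w ✓
(A=292, B=D95): 1 row → C = z ✓
Two rows agree on AB but differ on C, so AB → C does not hold.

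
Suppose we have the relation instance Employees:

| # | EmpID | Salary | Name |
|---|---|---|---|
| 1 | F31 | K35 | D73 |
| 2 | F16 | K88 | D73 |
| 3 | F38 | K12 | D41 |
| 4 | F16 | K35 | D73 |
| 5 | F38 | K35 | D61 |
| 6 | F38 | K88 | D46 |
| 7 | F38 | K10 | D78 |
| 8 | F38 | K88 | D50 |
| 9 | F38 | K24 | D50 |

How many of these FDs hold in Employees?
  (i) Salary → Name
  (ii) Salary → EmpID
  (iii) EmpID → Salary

(i) Salary → Name: Salary=K35: rows 1, 4, 5 → Name takes values {D73, D61} — violation; Salary=K88: rows 2, 6, 8 → Name takes values {D73, D46, D50} — violation — fails.
(ii) Salary → EmpID: Salary=K35: rows 1, 4, 5 → EmpID takes values {F31, F16, F38} — violation; Salary=K88: rows 2, 6, 8 → EmpID takes values {F16, F38} — violation — fails.
(iii) EmpID → Salary: EmpID=F16: rows 2, 4 → Salary takes values {K88, K35} — violation; EmpID=F38: rows 3, 5, 6, 7, 8, 9 → Salary takes values {K12, K35, K88, K10, K24} — violation — fails.
None of the 3 dependencies hold.

0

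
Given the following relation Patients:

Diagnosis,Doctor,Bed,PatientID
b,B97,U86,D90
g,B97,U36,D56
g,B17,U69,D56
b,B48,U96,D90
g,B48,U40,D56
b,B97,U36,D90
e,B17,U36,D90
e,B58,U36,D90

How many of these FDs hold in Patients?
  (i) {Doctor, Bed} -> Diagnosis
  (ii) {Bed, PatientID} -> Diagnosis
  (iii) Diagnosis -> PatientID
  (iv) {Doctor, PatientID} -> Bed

1

(i) {Doctor, Bed} -> Diagnosis: (Doctor=B97, Bed=U36): 2 rows → Diagnosis takes values {g, b} — violation — fails.
(ii) {Bed, PatientID} -> Diagnosis: (Bed=U36, PatientID=D90): 3 rows → Diagnosis takes values {b, e} — violation — fails.
(iii) Diagnosis -> PatientID: every LHS value maps to a single RHS value — holds.
(iv) {Doctor, PatientID} -> Bed: (Doctor=B97, PatientID=D90): 2 rows → Bed takes values {U86, U36} — violation — fails.
1 of the 4 dependencies holds.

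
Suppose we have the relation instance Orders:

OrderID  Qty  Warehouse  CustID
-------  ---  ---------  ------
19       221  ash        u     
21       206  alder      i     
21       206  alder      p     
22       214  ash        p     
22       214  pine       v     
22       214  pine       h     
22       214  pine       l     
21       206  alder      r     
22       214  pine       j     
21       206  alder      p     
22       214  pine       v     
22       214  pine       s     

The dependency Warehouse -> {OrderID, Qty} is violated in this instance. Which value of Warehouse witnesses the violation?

ash

Warehouse=ash: 2 rows → {OrderID,Qty} takes values {(19, 221), (22, 214)} — violation
Warehouse=alder: 4 rows → {OrderID,Qty} = (21, 206), (21, 206), (21, 206), (21, 206) ✓
Warehouse=pine: 6 rows → {OrderID,Qty} = (22, 214), (22, 214), (22, 214), (22, 214), (22, 214), (22, 214) ✓
The only Warehouse value with inconsistent RHS is Warehouse=ash.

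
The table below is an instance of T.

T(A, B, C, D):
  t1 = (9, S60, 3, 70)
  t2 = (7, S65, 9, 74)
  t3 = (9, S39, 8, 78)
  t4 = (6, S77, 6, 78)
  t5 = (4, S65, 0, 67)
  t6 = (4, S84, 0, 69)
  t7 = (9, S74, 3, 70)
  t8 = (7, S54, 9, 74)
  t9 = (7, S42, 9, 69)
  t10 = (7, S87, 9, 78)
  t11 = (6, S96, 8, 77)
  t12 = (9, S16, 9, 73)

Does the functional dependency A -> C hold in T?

A=9: rows 1, 3, 7, 12 → C takes values {3, 8, 9} — violation
A=7: rows 2, 8, 9, 10 → C = 9, 9, 9, 9 ✓
A=6: rows 4, 11 → C takes values {6, 8} — violation
A=4: rows 5, 6 → C = 0, 0 ✓
Two rows agree on A but differ on C, so A -> C does not hold.

No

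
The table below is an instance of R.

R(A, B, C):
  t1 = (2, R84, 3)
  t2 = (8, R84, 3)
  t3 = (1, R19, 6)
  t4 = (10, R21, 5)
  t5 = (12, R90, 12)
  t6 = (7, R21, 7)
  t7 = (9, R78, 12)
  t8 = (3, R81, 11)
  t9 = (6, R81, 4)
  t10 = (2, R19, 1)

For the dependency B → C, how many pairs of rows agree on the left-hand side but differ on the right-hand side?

B=R84: all 2 rows agree on C — 0 pairs.
B=R19: violating pairs (3,10) — 1 pair.
B=R21: violating pairs (4,6) — 1 pair.
B=R81: violating pairs (8,9) — 1 pair.

3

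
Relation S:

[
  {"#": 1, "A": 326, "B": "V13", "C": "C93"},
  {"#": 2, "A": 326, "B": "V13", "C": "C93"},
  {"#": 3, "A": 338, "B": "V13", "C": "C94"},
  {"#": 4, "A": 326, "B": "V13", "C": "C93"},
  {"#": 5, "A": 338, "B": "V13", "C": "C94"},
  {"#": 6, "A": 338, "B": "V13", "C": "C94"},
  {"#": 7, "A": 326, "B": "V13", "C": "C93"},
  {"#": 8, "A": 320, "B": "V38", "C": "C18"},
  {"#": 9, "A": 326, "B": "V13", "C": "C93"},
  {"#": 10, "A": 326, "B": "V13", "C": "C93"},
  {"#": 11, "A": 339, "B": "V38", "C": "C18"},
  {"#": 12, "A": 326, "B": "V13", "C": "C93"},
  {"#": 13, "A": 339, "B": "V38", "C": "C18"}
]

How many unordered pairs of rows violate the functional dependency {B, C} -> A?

2

(B=V13, C=C93): all 7 rows agree on A — 0 pairs.
(B=V13, C=C94): all 3 rows agree on A — 0 pairs.
(B=V38, C=C18): violating pairs (8,11), (8,13) — 2 pairs.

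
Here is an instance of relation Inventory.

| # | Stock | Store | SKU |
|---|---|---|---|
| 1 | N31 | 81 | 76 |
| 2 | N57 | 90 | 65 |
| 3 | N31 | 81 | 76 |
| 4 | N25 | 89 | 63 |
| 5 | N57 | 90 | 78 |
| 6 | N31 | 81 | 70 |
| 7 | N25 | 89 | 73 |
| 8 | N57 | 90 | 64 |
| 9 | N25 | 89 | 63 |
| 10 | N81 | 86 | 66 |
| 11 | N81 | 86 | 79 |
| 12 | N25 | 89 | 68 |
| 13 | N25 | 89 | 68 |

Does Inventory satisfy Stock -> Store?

Stock=N31: rows 1, 3, 6 → Store = 81, 81, 81 ✓
Stock=N57: rows 2, 5, 8 → Store = 90, 90, 90 ✓
Stock=N25: rows 4, 7, 9, 12, 13 → Store = 89, 89, 89, 89, 89 ✓
Stock=N81: rows 10, 11 → Store = 86, 86 ✓
Every Stock value is associated with a single Store value, so Stock -> Store holds.

Yes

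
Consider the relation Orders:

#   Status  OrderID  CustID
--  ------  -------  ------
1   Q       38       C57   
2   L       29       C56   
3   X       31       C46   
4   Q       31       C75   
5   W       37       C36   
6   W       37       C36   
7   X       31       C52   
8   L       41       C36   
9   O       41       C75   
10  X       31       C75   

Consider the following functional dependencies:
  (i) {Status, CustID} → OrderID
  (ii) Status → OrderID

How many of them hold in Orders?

1

(i) {Status, CustID} → OrderID: every LHS value maps to a single RHS value — holds.
(ii) Status → OrderID: Status=Q: rows 1, 4 → OrderID takes values {38, 31} — violation; Status=L: rows 2, 8 → OrderID takes values {29, 41} — violation — fails.
1 of the 2 dependencies holds.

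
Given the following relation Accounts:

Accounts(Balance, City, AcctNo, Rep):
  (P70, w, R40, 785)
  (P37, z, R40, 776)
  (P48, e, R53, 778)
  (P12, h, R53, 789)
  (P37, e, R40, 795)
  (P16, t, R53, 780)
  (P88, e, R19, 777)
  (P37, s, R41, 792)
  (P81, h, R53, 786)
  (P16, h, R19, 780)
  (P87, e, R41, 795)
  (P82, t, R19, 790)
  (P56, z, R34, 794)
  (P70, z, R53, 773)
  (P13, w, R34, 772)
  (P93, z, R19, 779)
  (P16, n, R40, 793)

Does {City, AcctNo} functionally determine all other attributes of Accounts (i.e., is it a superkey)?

Two distinct rows share (City=h, AcctNo=R53), so {City, AcctNo} does not determine every attribute — not a superkey.

No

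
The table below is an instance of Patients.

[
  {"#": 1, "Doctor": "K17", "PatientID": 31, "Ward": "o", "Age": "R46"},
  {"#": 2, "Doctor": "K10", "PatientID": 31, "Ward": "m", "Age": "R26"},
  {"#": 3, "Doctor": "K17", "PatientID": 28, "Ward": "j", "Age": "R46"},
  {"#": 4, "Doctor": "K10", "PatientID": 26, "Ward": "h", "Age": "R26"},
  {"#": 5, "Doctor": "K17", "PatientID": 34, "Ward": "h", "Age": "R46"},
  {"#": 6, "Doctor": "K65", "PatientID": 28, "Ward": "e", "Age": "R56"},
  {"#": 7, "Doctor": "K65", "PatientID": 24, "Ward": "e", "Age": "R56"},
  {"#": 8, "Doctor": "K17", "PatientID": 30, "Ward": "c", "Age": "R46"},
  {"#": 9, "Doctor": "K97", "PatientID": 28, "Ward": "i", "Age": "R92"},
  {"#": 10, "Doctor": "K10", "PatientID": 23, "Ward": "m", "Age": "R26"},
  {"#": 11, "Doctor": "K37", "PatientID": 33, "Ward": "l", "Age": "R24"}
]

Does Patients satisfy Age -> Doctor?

Age=R46: rows 1, 3, 5, 8 → Doctor = K17, K17, K17, K17 ✓
Age=R26: rows 2, 4, 10 → Doctor = K10, K10, K10 ✓
Age=R56: rows 6, 7 → Doctor = K65, K65 ✓
Age=R92: row 9 → Doctor = K97 ✓
Age=R24: row 11 → Doctor = K37 ✓
Every Age value is associated with a single Doctor value, so Age -> Doctor holds.

Yes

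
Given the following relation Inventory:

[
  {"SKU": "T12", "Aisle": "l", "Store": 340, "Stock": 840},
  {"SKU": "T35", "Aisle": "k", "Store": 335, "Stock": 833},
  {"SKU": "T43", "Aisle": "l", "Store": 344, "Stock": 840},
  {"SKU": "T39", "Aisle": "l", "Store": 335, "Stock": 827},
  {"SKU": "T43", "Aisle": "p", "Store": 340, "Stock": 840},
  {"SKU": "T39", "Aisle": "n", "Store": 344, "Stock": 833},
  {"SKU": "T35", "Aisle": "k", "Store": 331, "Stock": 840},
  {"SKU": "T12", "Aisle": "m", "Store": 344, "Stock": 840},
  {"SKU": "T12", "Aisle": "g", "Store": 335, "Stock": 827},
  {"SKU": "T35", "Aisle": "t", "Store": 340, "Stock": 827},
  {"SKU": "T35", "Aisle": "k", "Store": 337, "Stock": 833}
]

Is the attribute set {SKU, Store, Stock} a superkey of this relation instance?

Yes

All 11 rows have distinct {SKU, Store, Stock} values, so {SKU, Store, Stock} → (all attributes) holds and {SKU, Store, Stock} is a superkey.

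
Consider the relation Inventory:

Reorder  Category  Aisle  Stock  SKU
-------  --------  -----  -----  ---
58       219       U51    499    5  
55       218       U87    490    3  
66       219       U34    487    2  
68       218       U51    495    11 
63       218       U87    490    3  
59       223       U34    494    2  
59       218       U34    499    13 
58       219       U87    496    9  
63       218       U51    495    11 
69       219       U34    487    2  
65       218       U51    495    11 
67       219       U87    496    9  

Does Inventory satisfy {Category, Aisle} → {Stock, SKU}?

Yes

(Category=219, Aisle=U51): 1 row → {Stock,SKU} = (499, 5) ✓
(Category=218, Aisle=U87): 2 rows → {Stock,SKU} = (490, 3), (490, 3) ✓
(Category=219, Aisle=U34): 2 rows → {Stock,SKU} = (487, 2), (487, 2) ✓
(Category=218, Aisle=U51): 3 rows → {Stock,SKU} = (495, 11), (495, 11), (495, 11) ✓
(Category=223, Aisle=U34): 1 row → {Stock,SKU} = (494, 2) ✓
(Category=218, Aisle=U34): 1 row → {Stock,SKU} = (499, 13) ✓
(Category=219, Aisle=U87): 2 rows → {Stock,SKU} = (496, 9), (496, 9) ✓
Every {Category, Aisle} value is associated with a single {Stock, SKU} value, so {Category, Aisle} → {Stock, SKU} holds.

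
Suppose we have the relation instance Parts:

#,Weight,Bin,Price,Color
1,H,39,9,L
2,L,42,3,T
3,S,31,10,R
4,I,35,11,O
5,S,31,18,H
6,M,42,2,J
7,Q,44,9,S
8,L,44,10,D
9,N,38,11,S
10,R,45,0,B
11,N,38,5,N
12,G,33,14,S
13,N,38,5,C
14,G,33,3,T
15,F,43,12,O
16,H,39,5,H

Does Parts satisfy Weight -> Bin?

Weight=H: rows 1, 16 → Bin = 39, 39 ✓
Weight=L: rows 2, 8 → Bin takes values {42, 44} — violation
Weight=S: rows 3, 5 → Bin = 31, 31 ✓
Weight=I: row 4 → Bin = 35 ✓
Weight=M: row 6 → Bin = 42 ✓
Weight=Q: row 7 → Bin = 44 ✓
Weight=N: rows 9, 11, 13 → Bin = 38, 38, 38 ✓
Weight=R: row 10 → Bin = 45 ✓
Weight=G: rows 12, 14 → Bin = 33, 33 ✓
Weight=F: row 15 → Bin = 43 ✓
Two rows agree on Weight but differ on Bin, so Weight -> Bin does not hold.

No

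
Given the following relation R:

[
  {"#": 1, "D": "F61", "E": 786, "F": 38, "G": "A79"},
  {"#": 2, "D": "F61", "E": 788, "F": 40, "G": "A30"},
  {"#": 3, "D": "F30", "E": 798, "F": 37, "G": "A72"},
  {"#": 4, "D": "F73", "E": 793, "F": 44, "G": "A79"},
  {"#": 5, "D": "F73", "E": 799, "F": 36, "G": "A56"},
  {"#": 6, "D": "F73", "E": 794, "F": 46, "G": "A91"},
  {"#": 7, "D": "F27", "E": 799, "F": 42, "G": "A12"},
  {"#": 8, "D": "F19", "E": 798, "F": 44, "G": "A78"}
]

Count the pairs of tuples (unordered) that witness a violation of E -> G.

2

E=798: violating pairs (3,8) — 1 pair.
E=799: violating pairs (5,7) — 1 pair.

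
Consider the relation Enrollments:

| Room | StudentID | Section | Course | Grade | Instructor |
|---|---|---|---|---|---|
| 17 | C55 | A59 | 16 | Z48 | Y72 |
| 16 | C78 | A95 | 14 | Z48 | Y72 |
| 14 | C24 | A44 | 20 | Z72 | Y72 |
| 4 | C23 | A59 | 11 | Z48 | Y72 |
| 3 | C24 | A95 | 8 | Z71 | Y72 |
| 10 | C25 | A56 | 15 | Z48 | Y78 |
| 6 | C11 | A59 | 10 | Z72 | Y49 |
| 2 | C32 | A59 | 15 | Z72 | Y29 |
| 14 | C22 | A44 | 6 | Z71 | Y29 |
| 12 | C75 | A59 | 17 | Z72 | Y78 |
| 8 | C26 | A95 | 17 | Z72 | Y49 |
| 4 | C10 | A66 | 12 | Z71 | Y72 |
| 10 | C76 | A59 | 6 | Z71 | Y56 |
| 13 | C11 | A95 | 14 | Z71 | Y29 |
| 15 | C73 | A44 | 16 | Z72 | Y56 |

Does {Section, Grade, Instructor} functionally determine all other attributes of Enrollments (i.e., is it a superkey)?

Two distinct rows share (Section=A59, Grade=Z48, Instructor=Y72), so {Section, Grade, Instructor} does not determine every attribute — not a superkey.

No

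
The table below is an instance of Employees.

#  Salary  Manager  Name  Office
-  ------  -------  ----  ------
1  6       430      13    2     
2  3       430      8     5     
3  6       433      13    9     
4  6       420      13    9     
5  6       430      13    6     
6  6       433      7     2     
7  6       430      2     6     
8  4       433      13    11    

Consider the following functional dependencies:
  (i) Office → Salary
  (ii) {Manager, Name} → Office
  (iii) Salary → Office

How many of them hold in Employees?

(i) Office → Salary: every LHS value maps to a single RHS value — holds.
(ii) {Manager, Name} → Office: (Manager=430, Name=13): rows 1, 5 → Office takes values {2, 6} — violation; (Manager=433, Name=13): rows 3, 8 → Office takes values {9, 11} — violation — fails.
(iii) Salary → Office: Salary=6: rows 1, 3, 4, 5, 6, 7 → Office takes values {2, 9, 6} — violation — fails.
1 of the 3 dependencies holds.

1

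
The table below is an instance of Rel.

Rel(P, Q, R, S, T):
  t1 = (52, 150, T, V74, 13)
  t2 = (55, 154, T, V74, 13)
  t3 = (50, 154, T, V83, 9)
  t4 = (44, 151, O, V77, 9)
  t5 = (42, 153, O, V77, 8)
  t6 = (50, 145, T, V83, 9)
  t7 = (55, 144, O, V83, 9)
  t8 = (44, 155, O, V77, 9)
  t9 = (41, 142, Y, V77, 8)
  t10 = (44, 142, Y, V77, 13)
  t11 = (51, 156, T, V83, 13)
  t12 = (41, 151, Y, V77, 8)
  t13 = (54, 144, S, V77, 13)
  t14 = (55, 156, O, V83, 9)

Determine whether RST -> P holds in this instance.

(R=T, S=V74, T=13): rows 1, 2 → P takes values {52, 55} — violation
(R=T, S=V83, T=9): rows 3, 6 → P = 50, 50 ✓
(R=O, S=V77, T=9): rows 4, 8 → P = 44, 44 ✓
(R=O, S=V77, T=8): row 5 → P = 42 ✓
(R=O, S=V83, T=9): rows 7, 14 → P = 55, 55 ✓
(R=Y, S=V77, T=8): rows 9, 12 → P = 41, 41 ✓
(R=Y, S=V77, T=13): row 10 → P = 44 ✓
(R=T, S=V83, T=13): row 11 → P = 51 ✓
(R=S, S=V77, T=13): row 13 → P = 54 ✓
Two rows agree on RST but differ on P, so RST -> P does not hold.

No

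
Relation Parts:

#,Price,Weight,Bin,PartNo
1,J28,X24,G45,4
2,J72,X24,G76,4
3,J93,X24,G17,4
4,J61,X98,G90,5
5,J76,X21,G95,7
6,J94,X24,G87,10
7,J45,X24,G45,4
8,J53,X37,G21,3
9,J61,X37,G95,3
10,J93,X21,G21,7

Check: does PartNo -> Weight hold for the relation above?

Yes

PartNo=4: rows 1, 2, 3, 7 → Weight = X24, X24, X24, X24 ✓
PartNo=5: row 4 → Weight = X98 ✓
PartNo=7: rows 5, 10 → Weight = X21, X21 ✓
PartNo=10: row 6 → Weight = X24 ✓
PartNo=3: rows 8, 9 → Weight = X37, X37 ✓
Every PartNo value is associated with a single Weight value, so PartNo -> Weight holds.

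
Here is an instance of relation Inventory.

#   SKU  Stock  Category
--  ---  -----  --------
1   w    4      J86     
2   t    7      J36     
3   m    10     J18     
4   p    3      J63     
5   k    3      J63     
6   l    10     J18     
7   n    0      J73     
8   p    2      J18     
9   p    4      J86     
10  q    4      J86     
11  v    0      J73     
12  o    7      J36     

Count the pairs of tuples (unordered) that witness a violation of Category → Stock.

2

Category=J86: all 3 rows agree on Stock — 0 pairs.
Category=J36: all 2 rows agree on Stock — 0 pairs.
Category=J18: violating pairs (3,8), (6,8) — 2 pairs.
Category=J63: all 2 rows agree on Stock — 0 pairs.
Category=J73: all 2 rows agree on Stock — 0 pairs.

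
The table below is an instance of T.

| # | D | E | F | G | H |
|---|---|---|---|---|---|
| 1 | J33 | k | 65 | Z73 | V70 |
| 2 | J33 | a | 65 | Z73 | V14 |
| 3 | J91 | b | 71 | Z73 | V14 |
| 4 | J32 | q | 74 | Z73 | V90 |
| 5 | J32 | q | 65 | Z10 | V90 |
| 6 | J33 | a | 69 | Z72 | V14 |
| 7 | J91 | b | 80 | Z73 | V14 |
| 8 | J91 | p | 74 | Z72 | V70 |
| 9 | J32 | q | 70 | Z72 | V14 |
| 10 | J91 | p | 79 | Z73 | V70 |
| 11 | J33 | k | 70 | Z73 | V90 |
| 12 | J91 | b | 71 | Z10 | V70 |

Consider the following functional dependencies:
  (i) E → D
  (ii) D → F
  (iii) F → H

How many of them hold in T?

(i) E → D: every LHS value maps to a single RHS value — holds.
(ii) D → F: D=J33: rows 1, 2, 6, 11 → F takes values {65, 69, 70} — violation; D=J91: rows 3, 7, 8, 10, 12 → F takes values {71, 80, 74, 79} — violation; D=J32: rows 4, 5, 9 → F takes values {74, 65, 70} — violation — fails.
(iii) F → H: F=65: rows 1, 2, 5 → H takes values {V70, V14, V90} — violation; F=71: rows 3, 12 → H takes values {V14, V70} — violation; F=74: rows 4, 8 → H takes values {V90, V70} — violation; F=70: rows 9, 11 → H takes values {V14, V90} — violation — fails.
1 of the 3 dependencies holds.

1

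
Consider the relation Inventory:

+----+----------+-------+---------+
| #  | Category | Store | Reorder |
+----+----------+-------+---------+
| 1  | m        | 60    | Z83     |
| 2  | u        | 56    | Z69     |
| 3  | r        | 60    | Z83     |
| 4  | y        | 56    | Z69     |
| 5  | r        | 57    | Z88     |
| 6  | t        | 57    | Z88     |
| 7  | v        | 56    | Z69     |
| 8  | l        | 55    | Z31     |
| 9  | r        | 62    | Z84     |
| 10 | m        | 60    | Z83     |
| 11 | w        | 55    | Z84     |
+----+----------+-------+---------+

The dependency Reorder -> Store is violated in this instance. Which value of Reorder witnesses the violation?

Reorder=Z83: rows 1, 3, 10 → Store = 60, 60, 60 ✓
Reorder=Z69: rows 2, 4, 7 → Store = 56, 56, 56 ✓
Reorder=Z88: rows 5, 6 → Store = 57, 57 ✓
Reorder=Z31: row 8 → Store = 55 ✓
Reorder=Z84: rows 9, 11 → Store takes values {62, 55} — violation
The only Reorder value with inconsistent Store is Reorder=Z84.

Z84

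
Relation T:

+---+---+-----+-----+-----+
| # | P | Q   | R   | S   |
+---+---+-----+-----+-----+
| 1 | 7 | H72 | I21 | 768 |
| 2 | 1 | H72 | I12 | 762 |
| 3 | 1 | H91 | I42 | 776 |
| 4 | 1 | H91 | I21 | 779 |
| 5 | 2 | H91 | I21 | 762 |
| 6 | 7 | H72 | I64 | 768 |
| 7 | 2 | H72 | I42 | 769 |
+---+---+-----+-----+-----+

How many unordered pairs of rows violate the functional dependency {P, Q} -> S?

1

(P=7, Q=H72): all 2 rows agree on S — 0 pairs.
(P=1, Q=H91): violating pairs (3,4) — 1 pair.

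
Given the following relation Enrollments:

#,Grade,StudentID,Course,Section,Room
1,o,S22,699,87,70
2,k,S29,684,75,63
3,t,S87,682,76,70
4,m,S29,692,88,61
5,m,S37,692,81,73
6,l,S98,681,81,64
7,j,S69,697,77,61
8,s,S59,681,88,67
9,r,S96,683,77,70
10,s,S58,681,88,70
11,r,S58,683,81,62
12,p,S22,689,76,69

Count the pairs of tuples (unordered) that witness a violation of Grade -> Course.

0

Grade=m: all 2 rows agree on Course — 0 pairs.
Grade=s: all 2 rows agree on Course — 0 pairs.
Grade=r: all 2 rows agree on Course — 0 pairs.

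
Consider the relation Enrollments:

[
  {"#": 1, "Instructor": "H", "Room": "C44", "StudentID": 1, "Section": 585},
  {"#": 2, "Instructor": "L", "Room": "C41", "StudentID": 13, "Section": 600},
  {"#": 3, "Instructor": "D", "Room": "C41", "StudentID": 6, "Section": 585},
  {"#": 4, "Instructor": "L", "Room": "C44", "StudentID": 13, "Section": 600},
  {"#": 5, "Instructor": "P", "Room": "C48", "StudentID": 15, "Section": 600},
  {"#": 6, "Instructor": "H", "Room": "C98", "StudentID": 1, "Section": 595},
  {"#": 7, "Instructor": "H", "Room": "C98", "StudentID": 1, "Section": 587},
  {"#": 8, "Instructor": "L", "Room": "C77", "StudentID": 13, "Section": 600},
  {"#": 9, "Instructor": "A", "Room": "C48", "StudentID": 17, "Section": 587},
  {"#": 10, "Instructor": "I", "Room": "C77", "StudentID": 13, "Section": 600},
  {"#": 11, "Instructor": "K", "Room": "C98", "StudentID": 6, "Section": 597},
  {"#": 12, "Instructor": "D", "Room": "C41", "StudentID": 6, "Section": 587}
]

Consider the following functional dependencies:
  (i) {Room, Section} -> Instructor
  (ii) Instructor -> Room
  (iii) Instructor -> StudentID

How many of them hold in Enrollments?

(i) {Room, Section} -> Instructor: (Room=C77, Section=600): rows 8, 10 → Instructor takes values {L, I} — violation — fails.
(ii) Instructor -> Room: Instructor=H: rows 1, 6, 7 → Room takes values {C44, C98} — violation; Instructor=L: rows 2, 4, 8 → Room takes values {C41, C44, C77} — violation — fails.
(iii) Instructor -> StudentID: every LHS value maps to a single RHS value — holds.
1 of the 3 dependencies holds.

1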